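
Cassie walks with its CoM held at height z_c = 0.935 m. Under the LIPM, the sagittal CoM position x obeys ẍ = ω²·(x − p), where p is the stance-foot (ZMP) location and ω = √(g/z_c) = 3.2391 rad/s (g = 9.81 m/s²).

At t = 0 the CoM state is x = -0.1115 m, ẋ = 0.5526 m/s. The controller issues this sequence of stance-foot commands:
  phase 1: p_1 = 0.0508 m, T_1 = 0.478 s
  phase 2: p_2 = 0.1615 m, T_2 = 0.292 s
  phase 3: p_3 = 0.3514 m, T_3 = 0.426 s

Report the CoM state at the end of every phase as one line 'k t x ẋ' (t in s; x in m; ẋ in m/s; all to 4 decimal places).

phase 1: p=0.0508, T=0.478, ωT=1.548290, cosh=2.458015, sinh=2.245404; start (x,ẋ)=(-0.111500, 0.552600) → end (x,ẋ)=(0.034937, 0.177877)
phase 2: p=0.1615, T=0.292, ωT=0.945817, cosh=1.481639, sinh=1.093277; start (x,ẋ)=(0.034937, 0.177877) → end (x,ẋ)=(0.034017, -0.184641)
phase 3: p=0.3514, T=0.426, ωT=1.379857, cosh=2.112973, sinh=1.861359; start (x,ẋ)=(0.034017, -0.184641) → end (x,ẋ)=(-0.425327, -2.303685)

1 0.4780 0.0349 0.1779
2 0.7700 0.0340 -0.1846
3 1.1960 -0.4253 -2.3037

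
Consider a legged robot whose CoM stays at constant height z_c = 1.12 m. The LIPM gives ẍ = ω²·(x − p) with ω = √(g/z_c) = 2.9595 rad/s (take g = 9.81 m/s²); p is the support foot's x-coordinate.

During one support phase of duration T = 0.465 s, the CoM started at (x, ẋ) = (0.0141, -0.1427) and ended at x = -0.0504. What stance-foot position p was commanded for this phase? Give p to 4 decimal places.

p = -0.0084

ωT = 2.9595·0.465 = 1.376167; cosh(ωT) = 2.106121, sinh(ωT) = 1.853576
x(T) = p + (x₀−p)·cosh(ωT) + (ẋ₀/ω)·sinh(ωT) ⇒ p·(1 − cosh) = x(T) − x₀·cosh − (ẋ₀/ω)·sinh
numerator   = -0.0504 − (0.0141)·2.106121 − (-0.1427/2.9595)·1.853576 = 0.009279
denominator = 1 − 2.106121 = -1.106121
p = 0.009279 / -1.106121 = -0.0084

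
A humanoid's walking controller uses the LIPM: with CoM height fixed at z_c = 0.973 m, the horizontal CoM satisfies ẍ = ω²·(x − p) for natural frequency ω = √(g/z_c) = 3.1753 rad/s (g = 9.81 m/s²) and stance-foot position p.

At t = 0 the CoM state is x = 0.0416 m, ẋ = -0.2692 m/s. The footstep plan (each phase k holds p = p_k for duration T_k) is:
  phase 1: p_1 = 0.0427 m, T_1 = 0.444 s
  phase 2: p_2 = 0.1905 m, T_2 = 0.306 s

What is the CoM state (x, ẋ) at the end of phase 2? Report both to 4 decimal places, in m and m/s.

x = -0.4935, ẋ = -2.0189

phase 1: p=0.0427, T=0.444, ωT=1.409833, cosh=2.169728, sinh=1.925544; start (x,ẋ)=(0.041600, -0.269200) → end (x,ẋ)=(-0.122933, -0.590816)
phase 2: p=0.1905, T=0.306, ωT=0.971642, cosh=1.510370, sinh=1.131909; start (x,ẋ)=(-0.122933, -0.590816) → end (x,ẋ)=(-0.493510, -2.018877)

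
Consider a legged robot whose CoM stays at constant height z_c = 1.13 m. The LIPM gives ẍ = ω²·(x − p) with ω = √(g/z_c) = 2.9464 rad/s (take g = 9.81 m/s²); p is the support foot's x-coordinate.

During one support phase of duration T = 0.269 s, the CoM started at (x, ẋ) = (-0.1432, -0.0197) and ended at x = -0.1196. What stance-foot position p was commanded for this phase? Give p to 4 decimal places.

p = -0.2323

ωT = 2.9464·0.269 = 0.792582; cosh(ωT) = 1.330883, sinh(ωT) = 0.878209
x(T) = p + (x₀−p)·cosh(ωT) + (ẋ₀/ω)·sinh(ωT) ⇒ p·(1 − cosh) = x(T) − x₀·cosh − (ẋ₀/ω)·sinh
numerator   = -0.1196 − (-0.1432)·1.330883 − (-0.0197/2.9464)·0.878209 = 0.076854
denominator = 1 − 1.330883 = -0.330883
p = 0.076854 / -0.330883 = -0.2323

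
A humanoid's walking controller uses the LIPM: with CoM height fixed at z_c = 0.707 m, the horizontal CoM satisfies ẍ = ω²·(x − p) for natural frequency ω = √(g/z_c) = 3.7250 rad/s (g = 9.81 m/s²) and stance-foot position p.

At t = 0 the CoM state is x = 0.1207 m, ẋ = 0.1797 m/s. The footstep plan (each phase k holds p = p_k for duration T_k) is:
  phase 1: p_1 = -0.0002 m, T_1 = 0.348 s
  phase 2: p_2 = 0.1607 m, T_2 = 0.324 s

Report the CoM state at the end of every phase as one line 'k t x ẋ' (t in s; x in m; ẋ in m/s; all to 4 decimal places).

1 0.3480 0.3189 1.1146
2 0.6720 0.9042 2.9268

phase 1: p=-0.0002, T=0.348, ωT=1.296300, cosh=1.964644, sinh=1.691102; start (x,ẋ)=(0.120700, 0.179700) → end (x,ẋ)=(0.318907, 1.114638)
phase 2: p=0.1607, T=0.324, ωT=1.206900, cosh=1.821114, sinh=1.521991; start (x,ẋ)=(0.318907, 1.114638) → end (x,ẋ)=(0.904241, 2.926824)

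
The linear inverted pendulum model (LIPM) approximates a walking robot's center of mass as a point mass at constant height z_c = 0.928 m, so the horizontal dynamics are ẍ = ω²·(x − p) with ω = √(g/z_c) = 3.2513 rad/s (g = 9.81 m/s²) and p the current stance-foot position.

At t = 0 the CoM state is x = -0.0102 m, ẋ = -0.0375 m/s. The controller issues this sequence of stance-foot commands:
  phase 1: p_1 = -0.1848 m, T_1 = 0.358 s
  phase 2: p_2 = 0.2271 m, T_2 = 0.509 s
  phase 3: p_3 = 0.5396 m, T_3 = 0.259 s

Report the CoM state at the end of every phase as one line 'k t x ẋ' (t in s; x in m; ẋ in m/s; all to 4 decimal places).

1 0.3580 0.1054 0.7545
2 0.8670 0.4820 1.0485
3 1.1260 0.7651 1.2656

phase 1: p=-0.1848, T=0.358, ωT=1.163965, cosh=1.757427, sinh=1.445181; start (x,ẋ)=(-0.010200, -0.037500) → end (x,ẋ)=(0.105378, 0.754493)
phase 2: p=0.2271, T=0.509, ωT=1.654912, cosh=2.711863, sinh=2.520754; start (x,ẋ)=(0.105378, 0.754493) → end (x,ẋ)=(0.481970, 1.048482)
phase 3: p=0.5396, T=0.259, ωT=0.842087, cosh=1.376008, sinh=0.945197; start (x,ẋ)=(0.481970, 1.048482) → end (x,ẋ)=(0.765109, 1.265616)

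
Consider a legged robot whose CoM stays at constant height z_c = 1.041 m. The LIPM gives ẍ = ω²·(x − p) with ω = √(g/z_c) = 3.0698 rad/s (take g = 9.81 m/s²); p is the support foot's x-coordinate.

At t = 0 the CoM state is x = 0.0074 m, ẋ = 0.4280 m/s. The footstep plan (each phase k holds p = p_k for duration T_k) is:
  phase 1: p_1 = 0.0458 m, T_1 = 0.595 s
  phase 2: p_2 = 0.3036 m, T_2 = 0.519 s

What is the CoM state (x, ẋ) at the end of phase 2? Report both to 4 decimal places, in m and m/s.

x = 1.1841, ẋ = 2.8816

phase 1: p=0.0458, T=0.595, ωT=1.826531, cosh=3.186635, sinh=3.025664; start (x,ẋ)=(0.007400, 0.428000) → end (x,ẋ)=(0.345280, 1.007214)
phase 2: p=0.3036, T=0.519, ωT=1.593226, cosh=2.561432, sinh=2.358163; start (x,ẋ)=(0.345280, 1.007214) → end (x,ẋ)=(1.184082, 2.881631)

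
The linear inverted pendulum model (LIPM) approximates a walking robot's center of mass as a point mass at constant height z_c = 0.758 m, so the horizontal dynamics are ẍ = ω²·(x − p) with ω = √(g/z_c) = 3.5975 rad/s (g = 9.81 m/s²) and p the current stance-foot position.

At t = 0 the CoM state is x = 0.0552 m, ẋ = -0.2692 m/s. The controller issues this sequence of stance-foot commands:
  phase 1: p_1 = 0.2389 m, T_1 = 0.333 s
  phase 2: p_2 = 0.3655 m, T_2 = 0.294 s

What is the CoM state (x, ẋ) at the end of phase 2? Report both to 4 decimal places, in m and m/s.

x = -1.0778, ẋ = -4.9932

phase 1: p=0.2389, T=0.333, ωT=1.197968, cosh=1.807591, sinh=1.505784; start (x,ẋ)=(0.055200, -0.269200) → end (x,ẋ)=(-0.205832, -1.481717)
phase 2: p=0.3655, T=0.294, ωT=1.057665, cosh=1.613452, sinh=1.266187; start (x,ẋ)=(-0.205832, -1.481717) → end (x,ẋ)=(-1.077827, -4.993159)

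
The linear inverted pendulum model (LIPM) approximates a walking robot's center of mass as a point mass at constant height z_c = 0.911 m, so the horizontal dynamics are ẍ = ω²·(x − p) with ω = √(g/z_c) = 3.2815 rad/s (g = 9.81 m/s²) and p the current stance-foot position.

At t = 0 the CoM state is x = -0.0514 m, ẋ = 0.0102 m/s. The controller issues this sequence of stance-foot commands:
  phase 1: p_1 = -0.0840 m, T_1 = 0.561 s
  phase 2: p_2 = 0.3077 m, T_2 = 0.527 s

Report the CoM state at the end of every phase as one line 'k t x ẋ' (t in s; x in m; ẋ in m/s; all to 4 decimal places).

1 0.5610 0.0309 0.3616
2 1.0880 -0.1963 -1.4287

phase 1: p=-0.0840, T=0.561, ωT=1.840922, cosh=3.230507, sinh=3.071836; start (x,ẋ)=(-0.051400, 0.010200) → end (x,ẋ)=(0.030863, 0.361567)
phase 2: p=0.3077, T=0.527, ωT=1.729351, cosh=2.907196, sinh=2.729796; start (x,ẋ)=(0.030863, 0.361567) → end (x,ẋ)=(-0.196342, -1.428714)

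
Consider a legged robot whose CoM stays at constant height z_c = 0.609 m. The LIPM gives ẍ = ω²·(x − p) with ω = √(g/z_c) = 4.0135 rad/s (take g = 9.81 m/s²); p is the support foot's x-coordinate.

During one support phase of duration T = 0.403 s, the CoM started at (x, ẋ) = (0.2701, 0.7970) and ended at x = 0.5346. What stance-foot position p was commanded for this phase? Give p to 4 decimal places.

p = 0.4036

ωT = 4.0135·0.403 = 1.617441; cosh(ωT) = 2.619290, sinh(ωT) = 2.420884
x(T) = p + (x₀−p)·cosh(ωT) + (ẋ₀/ω)·sinh(ωT) ⇒ p·(1 − cosh) = x(T) − x₀·cosh − (ẋ₀/ω)·sinh
numerator   = 0.5346 − (0.2701)·2.619290 − (0.7970/4.0135)·2.420884 = -0.653609
denominator = 1 − 2.619290 = -1.619290
p = -0.653609 / -1.619290 = 0.4036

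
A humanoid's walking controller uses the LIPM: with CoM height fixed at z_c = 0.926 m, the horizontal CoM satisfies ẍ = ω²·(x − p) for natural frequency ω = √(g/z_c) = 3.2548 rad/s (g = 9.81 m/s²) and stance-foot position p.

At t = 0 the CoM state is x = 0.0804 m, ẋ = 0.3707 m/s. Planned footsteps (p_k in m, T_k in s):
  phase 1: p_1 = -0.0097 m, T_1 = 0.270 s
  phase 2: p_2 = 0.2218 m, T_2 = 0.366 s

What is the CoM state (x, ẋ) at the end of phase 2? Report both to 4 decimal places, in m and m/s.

phase 1: p=-0.0097, T=0.270, ωT=0.878796, cosh=1.411641, sinh=0.996358; start (x,ẋ)=(0.080400, 0.370700) → end (x,ẋ)=(0.230967, 0.815485)
phase 2: p=0.2218, T=0.366, ωT=1.191257, cosh=1.797527, sinh=1.493688; start (x,ẋ)=(0.230967, 0.815485) → end (x,ẋ)=(0.612520, 1.510424)

x = 0.6125, ẋ = 1.5104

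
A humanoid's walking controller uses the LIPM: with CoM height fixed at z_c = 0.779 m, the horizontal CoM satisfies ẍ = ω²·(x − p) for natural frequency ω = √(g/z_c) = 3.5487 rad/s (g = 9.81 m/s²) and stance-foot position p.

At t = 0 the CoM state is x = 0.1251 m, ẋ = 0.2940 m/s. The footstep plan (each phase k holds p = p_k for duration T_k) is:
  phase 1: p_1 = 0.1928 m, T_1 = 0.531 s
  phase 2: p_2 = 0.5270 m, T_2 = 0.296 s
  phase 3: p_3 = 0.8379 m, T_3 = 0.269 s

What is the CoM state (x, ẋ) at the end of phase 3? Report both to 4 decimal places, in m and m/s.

x = -0.5205, ẋ = -4.2252

phase 1: p=0.1928, T=0.531, ωT=1.884360, cosh=3.367032, sinh=3.215106; start (x,ẋ)=(0.125100, 0.294000) → end (x,ẋ)=(0.231215, 0.217488)
phase 2: p=0.5270, T=0.296, ωT=1.050415, cosh=1.604315, sinh=1.254523; start (x,ẋ)=(0.231215, 0.217488) → end (x,ẋ)=(0.129352, -0.967895)
phase 3: p=0.8379, T=0.269, ωT=0.954600, cosh=1.491299, sinh=1.106333; start (x,ẋ)=(0.129352, -0.967895) → end (x,ẋ)=(-0.520505, -4.225210)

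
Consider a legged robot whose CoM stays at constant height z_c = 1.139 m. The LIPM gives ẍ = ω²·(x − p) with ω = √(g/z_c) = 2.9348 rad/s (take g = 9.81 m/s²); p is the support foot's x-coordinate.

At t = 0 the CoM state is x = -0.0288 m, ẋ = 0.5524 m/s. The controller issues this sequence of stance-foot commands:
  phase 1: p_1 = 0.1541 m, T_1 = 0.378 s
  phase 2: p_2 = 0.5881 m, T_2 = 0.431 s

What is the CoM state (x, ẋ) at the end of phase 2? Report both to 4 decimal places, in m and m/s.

x = -0.2306, ẋ = -1.9418

phase 1: p=0.1541, T=0.378, ωT=1.109354, cosh=1.681086, sinh=1.351314; start (x,ẋ)=(-0.028800, 0.552400) → end (x,ẋ)=(0.100979, 0.203280)
phase 2: p=0.5881, T=0.431, ωT=1.264899, cosh=1.912501, sinh=1.630233; start (x,ẋ)=(0.100979, 0.203280) → end (x,ẋ)=(-0.230600, -1.941811)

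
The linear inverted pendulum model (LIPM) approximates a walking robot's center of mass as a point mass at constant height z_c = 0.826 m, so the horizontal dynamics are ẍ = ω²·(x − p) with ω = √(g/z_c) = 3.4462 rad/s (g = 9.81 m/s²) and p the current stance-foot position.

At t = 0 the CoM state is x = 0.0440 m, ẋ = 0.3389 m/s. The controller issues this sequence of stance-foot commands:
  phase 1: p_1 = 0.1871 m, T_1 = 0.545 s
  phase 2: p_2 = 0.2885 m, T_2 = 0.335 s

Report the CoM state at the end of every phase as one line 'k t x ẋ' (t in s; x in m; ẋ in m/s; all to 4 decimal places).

phase 1: p=0.1871, T=0.545, ωT=1.878179, cosh=3.347225, sinh=3.194357; start (x,ẋ)=(0.044000, 0.338900) → end (x,ẋ)=(0.022246, -0.440926)
phase 2: p=0.2885, T=0.335, ωT=1.154477, cosh=1.743793, sinh=1.428571; start (x,ẋ)=(0.022246, -0.440926) → end (x,ẋ)=(-0.358572, -2.079691)

1 0.5450 0.0222 -0.4409
2 0.8800 -0.3586 -2.0797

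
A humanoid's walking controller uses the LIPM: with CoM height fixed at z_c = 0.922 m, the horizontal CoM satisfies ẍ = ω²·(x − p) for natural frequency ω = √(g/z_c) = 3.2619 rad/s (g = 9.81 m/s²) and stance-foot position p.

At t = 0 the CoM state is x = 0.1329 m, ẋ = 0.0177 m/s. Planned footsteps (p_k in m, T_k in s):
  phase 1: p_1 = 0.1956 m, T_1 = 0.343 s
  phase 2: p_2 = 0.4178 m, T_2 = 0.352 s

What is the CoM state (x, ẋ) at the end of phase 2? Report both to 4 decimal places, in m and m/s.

phase 1: p=0.1956, T=0.343, ωT=1.118832, cosh=1.693968, sinh=1.367307; start (x,ẋ)=(0.132900, 0.017700) → end (x,ẋ)=(0.096808, -0.249660)
phase 2: p=0.4178, T=0.352, ωT=1.148189, cosh=1.734844, sinh=1.417634; start (x,ẋ)=(0.096808, -0.249660) → end (x,ẋ)=(-0.247575, -1.917448)

x = -0.2476, ẋ = -1.9174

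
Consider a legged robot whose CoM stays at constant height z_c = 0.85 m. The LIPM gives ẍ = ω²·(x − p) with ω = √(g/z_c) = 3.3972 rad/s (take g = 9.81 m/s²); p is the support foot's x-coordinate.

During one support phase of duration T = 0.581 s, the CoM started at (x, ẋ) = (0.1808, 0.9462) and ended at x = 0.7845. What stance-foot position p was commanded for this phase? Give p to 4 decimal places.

ωT = 3.3972·0.581 = 1.973773; cosh(ωT) = 3.668358, sinh(ωT) = 3.529426
x(T) = p + (x₀−p)·cosh(ωT) + (ẋ₀/ω)·sinh(ωT) ⇒ p·(1 − cosh) = x(T) − x₀·cosh − (ẋ₀/ω)·sinh
numerator   = 0.7845 − (0.1808)·3.668358 − (0.9462/3.3972)·3.529426 = -0.861767
denominator = 1 − 3.668358 = -2.668358
p = -0.861767 / -2.668358 = 0.3230

p = 0.3230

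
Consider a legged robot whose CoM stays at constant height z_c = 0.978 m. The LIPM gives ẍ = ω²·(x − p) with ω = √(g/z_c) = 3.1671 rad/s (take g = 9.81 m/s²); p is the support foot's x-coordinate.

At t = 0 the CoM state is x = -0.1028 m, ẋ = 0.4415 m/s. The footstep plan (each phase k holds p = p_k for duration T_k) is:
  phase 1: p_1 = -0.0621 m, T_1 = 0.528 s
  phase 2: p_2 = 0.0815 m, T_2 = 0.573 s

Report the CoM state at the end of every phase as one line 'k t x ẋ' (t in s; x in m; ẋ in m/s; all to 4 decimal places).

phase 1: p=-0.0621, T=0.528, ωT=1.672229, cosh=2.755924, sinh=2.568096; start (x,ẋ)=(-0.102800, 0.441500) → end (x,ẋ)=(0.183732, 0.885710)
phase 2: p=0.0815, T=0.573, ωT=1.814748, cosh=3.151205, sinh=2.988326; start (x,ẋ)=(0.183732, 0.885710) → end (x,ẋ)=(1.239367, 3.758608)

1 0.5280 0.1837 0.8857
2 1.1010 1.2394 3.7586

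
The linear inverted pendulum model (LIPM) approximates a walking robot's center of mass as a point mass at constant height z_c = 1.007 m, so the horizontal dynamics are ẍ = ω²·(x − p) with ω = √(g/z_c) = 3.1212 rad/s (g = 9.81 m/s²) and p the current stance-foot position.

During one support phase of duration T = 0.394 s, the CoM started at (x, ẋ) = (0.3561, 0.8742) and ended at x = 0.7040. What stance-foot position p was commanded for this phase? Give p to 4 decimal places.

ωT = 3.1212·0.394 = 1.229753; cosh(ωT) = 1.856374, sinh(ωT) = 1.564010
x(T) = p + (x₀−p)·cosh(ωT) + (ẋ₀/ω)·sinh(ωT) ⇒ p·(1 − cosh) = x(T) − x₀·cosh − (ẋ₀/ω)·sinh
numerator   = 0.7040 − (0.3561)·1.856374 − (0.8742/3.1212)·1.564010 = -0.395110
denominator = 1 − 1.856374 = -0.856374
p = -0.395110 / -0.856374 = 0.4614

p = 0.4614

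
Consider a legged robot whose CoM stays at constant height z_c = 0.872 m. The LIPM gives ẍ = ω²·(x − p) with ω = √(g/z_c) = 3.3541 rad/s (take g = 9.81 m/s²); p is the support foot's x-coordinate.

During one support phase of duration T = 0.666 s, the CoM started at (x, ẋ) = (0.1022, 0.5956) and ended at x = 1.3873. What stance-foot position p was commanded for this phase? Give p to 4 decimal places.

ωT = 3.3541·0.666 = 2.233831; cosh(ωT) = 4.721338, sinh(ωT) = 4.614221
x(T) = p + (x₀−p)·cosh(ωT) + (ẋ₀/ω)·sinh(ωT) ⇒ p·(1 − cosh) = x(T) − x₀·cosh − (ẋ₀/ω)·sinh
numerator   = 1.3873 − (0.1022)·4.721338 − (0.5956/3.3541)·4.614221 = 0.085415
denominator = 1 − 4.721338 = -3.721338
p = 0.085415 / -3.721338 = -0.0230

p = -0.0230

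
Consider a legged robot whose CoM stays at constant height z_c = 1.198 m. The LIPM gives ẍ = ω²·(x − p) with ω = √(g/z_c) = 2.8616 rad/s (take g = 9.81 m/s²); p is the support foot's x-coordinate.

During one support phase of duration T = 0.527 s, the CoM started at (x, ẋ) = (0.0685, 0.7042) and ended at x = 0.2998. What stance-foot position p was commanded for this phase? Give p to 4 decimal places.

ωT = 2.8616·0.527 = 1.508063; cosh(ωT) = 2.369655, sinh(ωT) = 2.148317
x(T) = p + (x₀−p)·cosh(ωT) + (ẋ₀/ω)·sinh(ωT) ⇒ p·(1 − cosh) = x(T) − x₀·cosh − (ẋ₀/ω)·sinh
numerator   = 0.2998 − (0.0685)·2.369655 − (0.7042/2.8616)·2.148317 = -0.391192
denominator = 1 − 2.369655 = -1.369655
p = -0.391192 / -1.369655 = 0.2856

p = 0.2856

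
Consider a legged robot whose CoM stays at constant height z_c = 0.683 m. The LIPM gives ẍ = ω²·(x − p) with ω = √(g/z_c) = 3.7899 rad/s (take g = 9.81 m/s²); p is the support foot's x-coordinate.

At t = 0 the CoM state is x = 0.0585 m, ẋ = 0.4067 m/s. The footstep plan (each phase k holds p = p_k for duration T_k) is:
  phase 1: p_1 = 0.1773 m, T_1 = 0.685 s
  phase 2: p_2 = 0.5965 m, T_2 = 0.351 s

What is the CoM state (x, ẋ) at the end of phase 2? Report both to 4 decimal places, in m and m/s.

x = -0.5452, ẋ = -3.8900

phase 1: p=0.1773, T=0.685, ωT=2.596081, cosh=6.742824, sinh=6.668259; start (x,ẋ)=(0.058500, 0.406700) → end (x,ẋ)=(0.091834, -0.260011)
phase 2: p=0.5965, T=0.351, ωT=1.330255, cosh=2.023209, sinh=1.758799; start (x,ẋ)=(0.091834, -0.260011) → end (x,ẋ)=(-0.545210, -3.889997)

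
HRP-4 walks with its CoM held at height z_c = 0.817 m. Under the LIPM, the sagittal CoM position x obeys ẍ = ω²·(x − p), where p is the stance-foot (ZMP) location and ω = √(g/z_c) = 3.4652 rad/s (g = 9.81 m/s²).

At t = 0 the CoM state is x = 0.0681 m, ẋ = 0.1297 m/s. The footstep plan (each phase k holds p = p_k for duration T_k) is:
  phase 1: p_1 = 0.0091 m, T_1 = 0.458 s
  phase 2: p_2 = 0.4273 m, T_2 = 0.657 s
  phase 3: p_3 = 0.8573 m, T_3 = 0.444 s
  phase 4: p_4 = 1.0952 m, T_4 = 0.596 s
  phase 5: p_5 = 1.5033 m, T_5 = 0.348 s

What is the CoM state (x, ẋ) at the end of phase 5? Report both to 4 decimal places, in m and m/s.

x = 3.0888, ẋ = 5.9621

phase 1: p=0.0091, T=0.458, ωT=1.587062, cosh=2.546943, sinh=2.342418; start (x,ẋ)=(0.068100, 0.129700) → end (x,ẋ)=(0.247045, 0.809238)
phase 2: p=0.4273, T=0.657, ωT=2.276636, cosh=4.923240, sinh=4.820611; start (x,ẋ)=(0.247045, 0.809238) → end (x,ẋ)=(0.665631, 0.973021)
phase 3: p=0.8573, T=0.444, ωT=1.538549, cosh=2.436259, sinh=2.221567; start (x,ẋ)=(0.665631, 0.973021) → end (x,ẋ)=(1.014157, 0.895033)
phase 4: p=1.0952, T=0.596, ωT=2.065259, cosh=4.007064, sinh=3.880278; start (x,ẋ)=(1.014157, 0.895033) → end (x,ẋ)=(1.772700, 2.496755)
phase 5: p=1.5033, T=0.348, ωT=1.205890, cosh=1.819577, sinh=1.520152; start (x,ẋ)=(1.772700, 2.496755) → end (x,ẋ)=(3.088797, 5.962137)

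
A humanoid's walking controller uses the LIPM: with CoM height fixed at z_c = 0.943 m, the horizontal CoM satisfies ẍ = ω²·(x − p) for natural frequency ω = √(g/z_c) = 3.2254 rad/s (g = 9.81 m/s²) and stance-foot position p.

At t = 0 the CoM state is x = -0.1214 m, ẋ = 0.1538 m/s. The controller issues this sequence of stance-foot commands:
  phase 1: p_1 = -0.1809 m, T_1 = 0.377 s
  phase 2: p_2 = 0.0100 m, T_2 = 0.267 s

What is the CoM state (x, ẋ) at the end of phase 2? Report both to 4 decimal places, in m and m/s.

x = 0.1723, ẋ = 0.7790

phase 1: p=-0.1809, T=0.377, ωT=1.215976, cosh=1.835003, sinh=1.538582; start (x,ẋ)=(-0.121400, 0.153800) → end (x,ẋ)=(0.001648, 0.577495)
phase 2: p=0.0100, T=0.267, ωT=0.861182, cosh=1.394309, sinh=0.971646; start (x,ẋ)=(0.001648, 0.577495) → end (x,ẋ)=(0.172325, 0.779032)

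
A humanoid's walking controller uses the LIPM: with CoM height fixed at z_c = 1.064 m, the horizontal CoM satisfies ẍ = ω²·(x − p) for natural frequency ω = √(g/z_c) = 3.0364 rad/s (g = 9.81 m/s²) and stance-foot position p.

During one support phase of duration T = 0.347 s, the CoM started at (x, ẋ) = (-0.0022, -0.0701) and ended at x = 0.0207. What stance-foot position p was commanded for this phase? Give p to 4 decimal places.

ωT = 3.0364·0.347 = 1.053631; cosh(ωT) = 1.608358, sinh(ωT) = 1.259688
x(T) = p + (x₀−p)·cosh(ωT) + (ẋ₀/ω)·sinh(ωT) ⇒ p·(1 − cosh) = x(T) − x₀·cosh − (ẋ₀/ω)·sinh
numerator   = 0.0207 − (-0.0022)·1.608358 − (-0.0701/3.0364)·1.259688 = 0.053320
denominator = 1 − 1.608358 = -0.608358
p = 0.053320 / -0.608358 = -0.0876

p = -0.0876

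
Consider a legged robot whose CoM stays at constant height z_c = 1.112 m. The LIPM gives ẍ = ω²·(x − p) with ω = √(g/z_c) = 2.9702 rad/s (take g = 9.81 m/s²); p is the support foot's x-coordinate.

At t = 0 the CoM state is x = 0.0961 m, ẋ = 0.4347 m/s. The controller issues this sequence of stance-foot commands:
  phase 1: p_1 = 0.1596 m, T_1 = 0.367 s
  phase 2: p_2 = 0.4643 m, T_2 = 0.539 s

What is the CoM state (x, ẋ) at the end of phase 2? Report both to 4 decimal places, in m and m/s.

phase 1: p=0.1596, T=0.367, ωT=1.090063, cosh=1.655329, sinh=1.319134; start (x,ẋ)=(0.096100, 0.434700) → end (x,ẋ)=(0.247547, 0.470773)
phase 2: p=0.4643, T=0.539, ωT=1.600938, cosh=2.579693, sinh=2.377986; start (x,ẋ)=(0.247547, 0.470773) → end (x,ẋ)=(0.282051, -0.316499)

x = 0.2821, ẋ = -0.3165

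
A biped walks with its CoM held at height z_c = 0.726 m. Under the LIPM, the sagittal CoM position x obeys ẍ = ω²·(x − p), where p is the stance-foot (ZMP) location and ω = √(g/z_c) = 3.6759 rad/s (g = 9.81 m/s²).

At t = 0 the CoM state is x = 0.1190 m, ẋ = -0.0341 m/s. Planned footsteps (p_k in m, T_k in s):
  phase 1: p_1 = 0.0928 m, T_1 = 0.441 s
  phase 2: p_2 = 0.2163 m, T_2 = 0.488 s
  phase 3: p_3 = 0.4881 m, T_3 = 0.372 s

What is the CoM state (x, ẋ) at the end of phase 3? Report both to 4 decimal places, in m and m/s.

x = -0.5296, ẋ = -3.4682

phase 1: p=0.0928, T=0.441, ωT=1.621072, cosh=2.628098, sinh=2.430411; start (x,ẋ)=(0.119000, -0.034100) → end (x,ẋ)=(0.139110, 0.144451)
phase 2: p=0.2163, T=0.488, ωT=1.793839, cosh=3.089406, sinh=2.923085; start (x,ẋ)=(0.139110, 0.144451) → end (x,ẋ)=(0.092697, -0.383134)
phase 3: p=0.4881, T=0.372, ωT=1.367435, cosh=2.090014, sinh=1.835255; start (x,ẋ)=(0.092697, -0.383134) → end (x,ẋ)=(-0.529584, -3.468227)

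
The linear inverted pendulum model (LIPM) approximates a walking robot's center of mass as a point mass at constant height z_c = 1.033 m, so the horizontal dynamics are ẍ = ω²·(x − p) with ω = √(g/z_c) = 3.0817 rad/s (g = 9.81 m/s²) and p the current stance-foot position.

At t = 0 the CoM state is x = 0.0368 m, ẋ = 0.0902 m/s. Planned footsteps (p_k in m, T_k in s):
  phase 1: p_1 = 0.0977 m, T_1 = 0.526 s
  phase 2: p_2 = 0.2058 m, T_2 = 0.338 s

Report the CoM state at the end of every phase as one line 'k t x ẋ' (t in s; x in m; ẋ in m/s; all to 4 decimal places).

1 0.5260 0.0088 -0.2190
2 0.8640 -0.1963 -1.1021

phase 1: p=0.0977, T=0.526, ωT=1.620974, cosh=2.627861, sinh=2.430155; start (x,ẋ)=(0.036800, 0.090200) → end (x,ẋ)=(0.008793, -0.219048)
phase 2: p=0.2058, T=0.338, ωT=1.041615, cosh=1.593337, sinh=1.240452; start (x,ẋ)=(0.008793, -0.219048) → end (x,ẋ)=(-0.196270, -1.102116)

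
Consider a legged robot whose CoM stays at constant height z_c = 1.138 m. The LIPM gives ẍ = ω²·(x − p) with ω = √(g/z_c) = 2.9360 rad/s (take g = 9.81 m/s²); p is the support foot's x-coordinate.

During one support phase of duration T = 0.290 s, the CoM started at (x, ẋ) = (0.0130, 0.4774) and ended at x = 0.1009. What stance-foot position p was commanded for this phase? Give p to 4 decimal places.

ωT = 2.9360·0.290 = 0.851440; cosh(ωT) = 1.384909, sinh(ωT) = 0.958109
x(T) = p + (x₀−p)·cosh(ωT) + (ẋ₀/ω)·sinh(ωT) ⇒ p·(1 − cosh) = x(T) − x₀·cosh − (ẋ₀/ω)·sinh
numerator   = 0.1009 − (0.0130)·1.384909 − (0.4774/2.9360)·0.958109 = -0.072894
denominator = 1 − 1.384909 = -0.384909
p = -0.072894 / -0.384909 = 0.1894

p = 0.1894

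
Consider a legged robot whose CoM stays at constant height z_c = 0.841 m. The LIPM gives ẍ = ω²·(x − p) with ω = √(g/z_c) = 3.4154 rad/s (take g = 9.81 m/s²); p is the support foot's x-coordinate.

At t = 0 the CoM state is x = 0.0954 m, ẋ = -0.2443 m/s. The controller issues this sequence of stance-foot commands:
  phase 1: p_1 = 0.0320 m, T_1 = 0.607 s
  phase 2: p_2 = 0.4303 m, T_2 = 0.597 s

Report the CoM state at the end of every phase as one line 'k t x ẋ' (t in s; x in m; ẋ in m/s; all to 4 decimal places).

1 0.6070 0.0082 -0.1393
2 1.2040 -1.3728 -5.9888

phase 1: p=0.0320, T=0.607, ωT=2.073148, cosh=4.037799, sinh=3.912009; start (x,ẋ)=(0.095400, -0.244300) → end (x,ẋ)=(0.008174, -0.139342)
phase 2: p=0.4303, T=0.597, ωT=2.038994, cosh=3.906517, sinh=3.776358; start (x,ẋ)=(0.008174, -0.139342) → end (x,ẋ)=(-1.372809, -5.988820)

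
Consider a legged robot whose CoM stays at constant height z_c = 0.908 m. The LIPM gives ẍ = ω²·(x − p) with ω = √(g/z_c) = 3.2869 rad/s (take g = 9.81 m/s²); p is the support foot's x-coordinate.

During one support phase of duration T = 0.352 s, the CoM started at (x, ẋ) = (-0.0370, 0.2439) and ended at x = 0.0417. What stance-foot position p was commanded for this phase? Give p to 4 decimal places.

p = 0.0000

ωT = 3.2869·0.352 = 1.156989; cosh(ωT) = 1.747387, sinh(ωT) = 1.432955
x(T) = p + (x₀−p)·cosh(ωT) + (ẋ₀/ω)·sinh(ωT) ⇒ p·(1 − cosh) = x(T) − x₀·cosh − (ẋ₀/ω)·sinh
numerator   = 0.0417 − (-0.0370)·1.747387 − (0.2439/3.2869)·1.432955 = 0.000023
denominator = 1 − 1.747387 = -0.747387
p = 0.000023 / -0.747387 = 0.0000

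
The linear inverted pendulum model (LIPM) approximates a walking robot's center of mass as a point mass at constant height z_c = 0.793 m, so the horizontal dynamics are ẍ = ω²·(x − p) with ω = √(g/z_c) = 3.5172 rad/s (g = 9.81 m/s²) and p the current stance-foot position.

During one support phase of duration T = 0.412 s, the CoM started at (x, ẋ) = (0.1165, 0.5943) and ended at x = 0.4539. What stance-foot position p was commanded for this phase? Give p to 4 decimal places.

ωT = 3.5172·0.412 = 1.449086; cosh(ωT) = 2.247003, sinh(ωT) = 2.012218
x(T) = p + (x₀−p)·cosh(ωT) + (ẋ₀/ω)·sinh(ωT) ⇒ p·(1 − cosh) = x(T) − x₀·cosh − (ẋ₀/ω)·sinh
numerator   = 0.4539 − (0.1165)·2.247003 − (0.5943/3.5172)·2.012218 = -0.147880
denominator = 1 − 2.247003 = -1.247003
p = -0.147880 / -1.247003 = 0.1186

p = 0.1186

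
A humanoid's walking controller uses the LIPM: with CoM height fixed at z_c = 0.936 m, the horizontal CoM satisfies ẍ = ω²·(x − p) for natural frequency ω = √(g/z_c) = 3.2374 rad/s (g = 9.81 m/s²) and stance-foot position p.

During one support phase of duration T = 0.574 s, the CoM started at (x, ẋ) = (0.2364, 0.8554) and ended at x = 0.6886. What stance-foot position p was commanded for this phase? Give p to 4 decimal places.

ωT = 3.2374·0.574 = 1.858268; cosh(ωT) = 3.284280, sinh(ωT) = 3.128338
x(T) = p + (x₀−p)·cosh(ωT) + (ẋ₀/ω)·sinh(ωT) ⇒ p·(1 − cosh) = x(T) − x₀·cosh − (ẋ₀/ω)·sinh
numerator   = 0.6886 − (0.2364)·3.284280 − (0.8554/3.2374)·3.128338 = -0.914387
denominator = 1 − 3.284280 = -2.284280
p = -0.914387 / -2.284280 = 0.4003

p = 0.4003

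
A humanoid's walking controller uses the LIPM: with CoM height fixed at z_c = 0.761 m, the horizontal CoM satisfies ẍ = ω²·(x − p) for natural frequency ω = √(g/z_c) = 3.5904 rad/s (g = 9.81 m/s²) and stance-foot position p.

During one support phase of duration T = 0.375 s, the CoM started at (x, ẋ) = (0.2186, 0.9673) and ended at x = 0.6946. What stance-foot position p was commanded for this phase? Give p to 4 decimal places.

p = 0.2250

ωT = 3.5904·0.375 = 1.346400; cosh(ωT) = 2.051869, sinh(ωT) = 1.791694
x(T) = p + (x₀−p)·cosh(ωT) + (ẋ₀/ω)·sinh(ωT) ⇒ p·(1 − cosh) = x(T) − x₀·cosh − (ẋ₀/ω)·sinh
numerator   = 0.6946 − (0.2186)·2.051869 − (0.9673/3.5904)·1.791694 = -0.236644
denominator = 1 − 2.051869 = -1.051869
p = -0.236644 / -1.051869 = 0.2250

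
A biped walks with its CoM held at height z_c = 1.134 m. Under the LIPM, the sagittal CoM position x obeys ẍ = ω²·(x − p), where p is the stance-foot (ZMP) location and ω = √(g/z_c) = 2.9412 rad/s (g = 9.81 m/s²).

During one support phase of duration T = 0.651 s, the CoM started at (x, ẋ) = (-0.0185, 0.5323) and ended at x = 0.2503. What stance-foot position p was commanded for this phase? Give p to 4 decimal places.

p = 0.1161

ωT = 2.9412·0.651 = 1.914721; cosh(ωT) = 3.466215, sinh(ωT) = 3.318832
x(T) = p + (x₀−p)·cosh(ωT) + (ẋ₀/ω)·sinh(ωT) ⇒ p·(1 − cosh) = x(T) − x₀·cosh − (ẋ₀/ω)·sinh
numerator   = 0.2503 − (-0.0185)·3.466215 − (0.5323/2.9412)·3.318832 = -0.286219
denominator = 1 − 3.466215 = -2.466215
p = -0.286219 / -2.466215 = 0.1161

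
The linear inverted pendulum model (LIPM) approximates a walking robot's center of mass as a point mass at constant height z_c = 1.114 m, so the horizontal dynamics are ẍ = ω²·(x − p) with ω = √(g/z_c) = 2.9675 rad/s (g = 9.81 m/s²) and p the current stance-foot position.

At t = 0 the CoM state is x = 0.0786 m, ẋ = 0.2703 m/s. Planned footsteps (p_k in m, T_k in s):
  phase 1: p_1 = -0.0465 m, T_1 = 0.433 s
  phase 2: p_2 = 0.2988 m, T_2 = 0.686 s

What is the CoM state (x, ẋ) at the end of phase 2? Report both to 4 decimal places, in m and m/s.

x = 1.9466, ẋ = 5.0199

phase 1: p=-0.0465, T=0.433, ωT=1.284928, cosh=1.945538, sinh=1.668868; start (x,ẋ)=(0.078600, 0.270300) → end (x,ẋ)=(0.348899, 1.145420)
phase 2: p=0.2988, T=0.686, ωT=2.035705, cosh=3.894119, sinh=3.763530; start (x,ẋ)=(0.348899, 1.145420) → end (x,ẋ)=(1.946568, 5.019916)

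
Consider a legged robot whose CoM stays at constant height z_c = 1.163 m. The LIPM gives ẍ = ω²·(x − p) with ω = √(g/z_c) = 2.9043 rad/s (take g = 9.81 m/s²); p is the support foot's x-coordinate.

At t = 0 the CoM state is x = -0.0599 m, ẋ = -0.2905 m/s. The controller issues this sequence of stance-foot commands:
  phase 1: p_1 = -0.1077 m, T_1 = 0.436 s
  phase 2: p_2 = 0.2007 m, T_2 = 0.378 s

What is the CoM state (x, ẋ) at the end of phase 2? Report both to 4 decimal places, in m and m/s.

x = -0.5837, ẋ = -2.0197

phase 1: p=-0.1077, T=0.436, ωT=1.266275, cosh=1.914746, sinh=1.632866; start (x,ẋ)=(-0.059900, -0.290500) → end (x,ẋ)=(-0.179501, -0.329550)
phase 2: p=0.2007, T=0.378, ωT=1.097825, cosh=1.665618, sinh=1.332022; start (x,ẋ)=(-0.179501, -0.329550) → end (x,ẋ)=(-0.583714, -2.019748)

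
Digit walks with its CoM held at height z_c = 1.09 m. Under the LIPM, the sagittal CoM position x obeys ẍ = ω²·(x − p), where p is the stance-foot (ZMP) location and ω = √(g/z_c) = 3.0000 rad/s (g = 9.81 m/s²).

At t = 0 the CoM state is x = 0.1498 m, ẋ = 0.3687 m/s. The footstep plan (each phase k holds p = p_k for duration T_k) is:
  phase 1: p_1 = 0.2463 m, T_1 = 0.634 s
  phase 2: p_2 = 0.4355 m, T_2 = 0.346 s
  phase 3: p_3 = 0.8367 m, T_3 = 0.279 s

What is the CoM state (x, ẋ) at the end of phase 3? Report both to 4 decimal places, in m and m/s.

phase 1: p=0.2463, T=0.634, ωT=1.902000, cosh=3.424275, sinh=3.275005; start (x,ẋ)=(0.149800, 0.368700) → end (x,ẋ)=(0.318356, 0.314416)
phase 2: p=0.4355, T=0.346, ωT=1.038000, cosh=1.588863, sinh=1.234701; start (x,ẋ)=(0.318356, 0.314416) → end (x,ẋ)=(0.378777, 0.065649)
phase 3: p=0.8367, T=0.279, ωT=0.837000, cosh=1.371218, sinh=0.938210; start (x,ẋ)=(0.378777, 0.065649) → end (x,ẋ)=(0.229319, -1.198865)

x = 0.2293, ẋ = -1.1989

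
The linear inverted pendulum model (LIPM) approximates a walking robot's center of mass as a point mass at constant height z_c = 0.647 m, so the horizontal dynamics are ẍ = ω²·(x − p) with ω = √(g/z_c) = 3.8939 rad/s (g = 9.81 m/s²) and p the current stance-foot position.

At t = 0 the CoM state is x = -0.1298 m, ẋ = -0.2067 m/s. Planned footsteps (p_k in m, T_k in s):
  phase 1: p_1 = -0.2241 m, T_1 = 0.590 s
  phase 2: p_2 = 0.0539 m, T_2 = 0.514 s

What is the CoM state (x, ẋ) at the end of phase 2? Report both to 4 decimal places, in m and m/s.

phase 1: p=-0.2241, T=0.590, ωT=2.297401, cosh=5.024406, sinh=4.923887; start (x,ẋ)=(-0.129800, -0.206700) → end (x,ẋ)=(-0.011673, 0.769481)
phase 2: p=0.0539, T=0.514, ωT=2.001465, cosh=3.767512, sinh=3.632374; start (x,ẋ)=(-0.011673, 0.769481) → end (x,ẋ)=(0.524652, 1.971552)

x = 0.5247, ẋ = 1.9716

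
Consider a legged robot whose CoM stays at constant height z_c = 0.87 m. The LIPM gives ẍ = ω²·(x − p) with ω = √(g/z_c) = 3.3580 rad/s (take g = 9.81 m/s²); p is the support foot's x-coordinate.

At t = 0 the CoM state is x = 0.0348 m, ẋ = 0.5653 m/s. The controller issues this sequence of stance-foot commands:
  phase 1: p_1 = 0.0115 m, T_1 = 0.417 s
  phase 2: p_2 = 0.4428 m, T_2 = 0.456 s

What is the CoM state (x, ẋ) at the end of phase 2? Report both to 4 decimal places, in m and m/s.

phase 1: p=0.0115, T=0.417, ωT=1.400286, cosh=2.151443, sinh=1.904917; start (x,ẋ)=(0.034800, 0.565300) → end (x,ẋ)=(0.382310, 1.365254)
phase 2: p=0.4428, T=0.456, ωT=1.531248, cosh=2.420105, sinh=2.203839; start (x,ẋ)=(0.382310, 1.365254) → end (x,ẋ)=(1.192419, 2.856405)

x = 1.1924, ẋ = 2.8564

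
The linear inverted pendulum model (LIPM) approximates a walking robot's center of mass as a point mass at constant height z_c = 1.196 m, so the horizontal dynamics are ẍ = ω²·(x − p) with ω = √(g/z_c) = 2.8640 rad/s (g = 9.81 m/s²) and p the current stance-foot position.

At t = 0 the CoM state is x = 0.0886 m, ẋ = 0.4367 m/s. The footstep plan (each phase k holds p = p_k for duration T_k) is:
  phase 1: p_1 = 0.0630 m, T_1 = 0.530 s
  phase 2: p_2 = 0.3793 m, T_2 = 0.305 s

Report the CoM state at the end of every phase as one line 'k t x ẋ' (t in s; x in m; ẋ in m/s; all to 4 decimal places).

1 0.5300 0.4554 1.2034
2 0.8350 0.9018 1.9078

phase 1: p=0.0630, T=0.530, ωT=1.517920, cosh=2.390946, sinh=2.171779; start (x,ẋ)=(0.088600, 0.436700) → end (x,ẋ)=(0.455359, 1.203357)
phase 2: p=0.3793, T=0.305, ωT=0.873520, cosh=1.406404, sinh=0.988924; start (x,ẋ)=(0.455359, 1.203357) → end (x,ẋ)=(0.901783, 1.907826)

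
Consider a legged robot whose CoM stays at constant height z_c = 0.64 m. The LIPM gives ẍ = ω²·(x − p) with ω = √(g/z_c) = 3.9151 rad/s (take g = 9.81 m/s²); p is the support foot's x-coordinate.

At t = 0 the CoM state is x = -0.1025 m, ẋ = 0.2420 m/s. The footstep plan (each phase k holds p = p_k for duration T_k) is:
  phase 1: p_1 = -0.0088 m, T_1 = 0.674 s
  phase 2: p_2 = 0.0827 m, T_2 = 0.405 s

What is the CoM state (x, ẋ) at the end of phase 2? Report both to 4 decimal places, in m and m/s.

x = -1.2407, ẋ = -5.0989

phase 1: p=-0.0088, T=0.674, ωT=2.638777, cosh=7.033765, sinh=6.962316; start (x,ẋ)=(-0.102500, 0.242000) → end (x,ẋ)=(-0.237509, -0.851919)
phase 2: p=0.0827, T=0.405, ωT=1.585616, cosh=2.543559, sinh=2.338737; start (x,ẋ)=(-0.237509, -0.851919) → end (x,ẋ)=(-1.240676, -5.098867)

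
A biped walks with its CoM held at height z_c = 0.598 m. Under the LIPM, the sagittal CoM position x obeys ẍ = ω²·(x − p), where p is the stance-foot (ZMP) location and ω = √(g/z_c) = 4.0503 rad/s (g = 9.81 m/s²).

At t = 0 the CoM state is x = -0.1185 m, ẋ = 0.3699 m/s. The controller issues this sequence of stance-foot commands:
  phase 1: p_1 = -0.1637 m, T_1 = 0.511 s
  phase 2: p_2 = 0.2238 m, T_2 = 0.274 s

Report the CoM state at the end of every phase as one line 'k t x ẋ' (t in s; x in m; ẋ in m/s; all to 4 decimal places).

phase 1: p=-0.1637, T=0.511, ωT=2.069703, cosh=4.024348, sinh=3.898124; start (x,ẋ)=(-0.118500, 0.369900) → end (x,ẋ)=(0.374203, 2.202250)
phase 2: p=0.2238, T=0.274, ωT=1.109782, cosh=1.681664, sinh=1.352033; start (x,ẋ)=(0.374203, 2.202250) → end (x,ẋ)=(1.211862, 4.527072)

1 0.5110 0.3742 2.2022
2 0.7850 1.2119 4.5271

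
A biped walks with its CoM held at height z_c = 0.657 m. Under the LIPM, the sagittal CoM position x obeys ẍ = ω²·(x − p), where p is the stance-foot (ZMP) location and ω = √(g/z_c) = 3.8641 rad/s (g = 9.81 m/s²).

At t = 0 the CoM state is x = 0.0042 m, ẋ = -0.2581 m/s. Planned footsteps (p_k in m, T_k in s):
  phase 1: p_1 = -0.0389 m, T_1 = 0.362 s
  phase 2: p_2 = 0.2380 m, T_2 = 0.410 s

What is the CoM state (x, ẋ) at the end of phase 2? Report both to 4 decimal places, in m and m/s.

phase 1: p=-0.0389, T=0.362, ωT=1.398804, cosh=2.148623, sinh=1.901731; start (x,ẋ)=(0.004200, -0.258100) → end (x,ẋ)=(-0.073319, -0.237840)
phase 2: p=0.2380, T=0.410, ωT=1.584281, cosh=2.540440, sinh=2.335345; start (x,ẋ)=(-0.073319, -0.237840) → end (x,ẋ)=(-0.696631, -3.413565)

x = -0.6966, ẋ = -3.4136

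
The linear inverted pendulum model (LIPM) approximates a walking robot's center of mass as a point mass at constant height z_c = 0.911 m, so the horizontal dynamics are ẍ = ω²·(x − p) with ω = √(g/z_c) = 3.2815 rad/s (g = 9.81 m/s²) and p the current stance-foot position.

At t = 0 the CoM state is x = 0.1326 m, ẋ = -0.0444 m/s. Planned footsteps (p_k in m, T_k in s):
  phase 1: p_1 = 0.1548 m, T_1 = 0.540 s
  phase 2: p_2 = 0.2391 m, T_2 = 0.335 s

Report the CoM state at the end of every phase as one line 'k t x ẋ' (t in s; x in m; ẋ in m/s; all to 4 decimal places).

1 0.5400 0.0490 -0.3425
2 0.8750 -0.2172 -1.4037

phase 1: p=0.1548, T=0.540, ωT=1.772010, cosh=3.026328, sinh=2.856337; start (x,ẋ)=(0.132600, -0.044400) → end (x,ẋ)=(0.048968, -0.342451)
phase 2: p=0.2391, T=0.335, ωT=1.099303, cosh=1.667587, sinh=1.334484; start (x,ẋ)=(0.048968, -0.342451) → end (x,ẋ)=(-0.217226, -1.403675)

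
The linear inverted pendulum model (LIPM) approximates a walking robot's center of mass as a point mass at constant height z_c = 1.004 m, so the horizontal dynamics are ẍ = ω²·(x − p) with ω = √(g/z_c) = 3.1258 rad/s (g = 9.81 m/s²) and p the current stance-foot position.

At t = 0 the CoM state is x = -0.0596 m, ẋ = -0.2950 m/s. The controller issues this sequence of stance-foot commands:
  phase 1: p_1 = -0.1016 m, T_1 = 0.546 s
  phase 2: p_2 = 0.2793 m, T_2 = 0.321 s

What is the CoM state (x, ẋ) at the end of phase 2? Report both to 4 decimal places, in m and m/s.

phase 1: p=-0.1016, T=0.546, ωT=1.706687, cosh=2.846070, sinh=2.664604; start (x,ẋ)=(-0.059600, -0.295000) → end (x,ẋ)=(-0.233539, -0.489772)
phase 2: p=0.2793, T=0.321, ωT=1.003382, cosh=1.547064, sinh=1.180426; start (x,ẋ)=(-0.233539, -0.489772) → end (x,ẋ)=(-0.699052, -2.649971)

x = -0.6991, ẋ = -2.6500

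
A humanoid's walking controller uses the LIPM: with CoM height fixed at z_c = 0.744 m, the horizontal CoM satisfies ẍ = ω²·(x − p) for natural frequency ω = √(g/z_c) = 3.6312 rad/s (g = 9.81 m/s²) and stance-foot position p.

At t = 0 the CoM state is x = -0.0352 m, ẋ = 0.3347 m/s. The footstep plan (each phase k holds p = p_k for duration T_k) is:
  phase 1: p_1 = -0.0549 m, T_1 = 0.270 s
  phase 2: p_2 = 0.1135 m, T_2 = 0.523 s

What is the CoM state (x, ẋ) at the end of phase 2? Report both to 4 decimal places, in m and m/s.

phase 1: p=-0.0549, T=0.270, ωT=0.980424, cosh=1.520369, sinh=1.145217; start (x,ẋ)=(-0.035200, 0.334700) → end (x,ẋ)=(0.080610, 0.590790)
phase 2: p=0.1135, T=0.523, ωT=1.899118, cosh=3.414849, sinh=3.265148; start (x,ẋ)=(0.080610, 0.590790) → end (x,ẋ)=(0.532419, 1.627500)

x = 0.5324, ẋ = 1.6275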